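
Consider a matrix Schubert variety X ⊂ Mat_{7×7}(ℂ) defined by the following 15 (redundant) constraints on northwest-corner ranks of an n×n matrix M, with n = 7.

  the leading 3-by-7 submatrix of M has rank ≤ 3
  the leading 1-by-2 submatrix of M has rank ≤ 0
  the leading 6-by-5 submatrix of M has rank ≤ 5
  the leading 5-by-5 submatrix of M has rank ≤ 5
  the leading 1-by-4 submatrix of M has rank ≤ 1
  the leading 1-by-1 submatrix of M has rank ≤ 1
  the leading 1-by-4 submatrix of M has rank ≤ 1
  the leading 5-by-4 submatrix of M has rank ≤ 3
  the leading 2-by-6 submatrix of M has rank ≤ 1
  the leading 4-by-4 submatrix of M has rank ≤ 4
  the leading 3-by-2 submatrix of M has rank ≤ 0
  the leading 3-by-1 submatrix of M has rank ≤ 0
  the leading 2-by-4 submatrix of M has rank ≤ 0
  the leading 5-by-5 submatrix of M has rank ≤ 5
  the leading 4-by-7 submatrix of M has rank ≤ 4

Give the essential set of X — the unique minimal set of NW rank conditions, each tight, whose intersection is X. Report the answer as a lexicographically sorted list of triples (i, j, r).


Recovering R(i,j) via the rank-extension bound from the 15 conditions:

  row 1: 0 | 0 | 0 | 0 | 1 | 1 | 1
  row 2: 0 | 0 | 0 | 0 | 1 | 1 | 2
  row 3: 0 | 0 | 1 | 1 | 2 | 2 | 3
  row 4: 1 | 1 | 2 | 2 | 3 | 3 | 4
  row 5: 1 | 2 | 3 | 3 | 4 | 4 | 5
  row 6: 1 | 2 | 3 | 4 | 5 | 5 | 6
  row 7: 1 | 2 | 3 | 4 | 5 | 6 | 7

the unique w with this rank table is (5, 7, 3, 1, 2, 4, 6).

Fulton essential set (3 of the 11 Rothe cells):

[(2, 4, 0), (2, 6, 1), (3, 2, 0)]


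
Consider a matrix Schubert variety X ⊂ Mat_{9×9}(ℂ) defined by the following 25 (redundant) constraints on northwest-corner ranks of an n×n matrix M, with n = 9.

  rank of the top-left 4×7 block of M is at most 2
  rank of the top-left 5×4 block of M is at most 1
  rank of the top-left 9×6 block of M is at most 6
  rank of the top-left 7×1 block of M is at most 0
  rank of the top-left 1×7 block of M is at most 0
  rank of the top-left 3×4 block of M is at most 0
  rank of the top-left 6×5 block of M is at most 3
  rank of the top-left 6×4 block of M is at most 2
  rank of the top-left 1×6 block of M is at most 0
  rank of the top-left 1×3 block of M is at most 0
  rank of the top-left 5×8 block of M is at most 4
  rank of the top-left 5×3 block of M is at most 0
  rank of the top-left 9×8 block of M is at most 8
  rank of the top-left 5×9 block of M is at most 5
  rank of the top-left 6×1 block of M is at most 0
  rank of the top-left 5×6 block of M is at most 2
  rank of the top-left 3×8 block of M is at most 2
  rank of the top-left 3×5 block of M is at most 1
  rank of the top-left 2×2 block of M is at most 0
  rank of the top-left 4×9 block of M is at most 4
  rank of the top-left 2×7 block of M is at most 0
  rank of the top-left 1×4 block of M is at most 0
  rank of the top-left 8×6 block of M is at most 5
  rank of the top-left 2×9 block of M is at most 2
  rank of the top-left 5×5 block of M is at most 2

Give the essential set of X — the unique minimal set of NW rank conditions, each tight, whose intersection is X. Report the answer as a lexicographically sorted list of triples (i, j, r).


The tightest implied rank at each (i,j), from the 25 conditions:

  0  0  0  0  0  0  0  1  1
  0  0  0  0  0  0  0  1  2
  0  0  0  0  1  1  1  2  3
  0  0  0  1  2  2  2  3  4
  0  0  0  1  2  2  3  4  5
  0  1  1  2  3  3  4  5  6
  0  1  2  3  4  4  5  6  7
  1  2  3  4  5  5  6  7  8
  1  2  3  4  5  6  7  8  9

second differences of R give the permutation w = (8, 9, 5, 4, 7, 2, 3, 1, 6).

ℓ(w)=27; the 5 essential cells (i,j,r):

[(2, 7, 0), (3, 4, 0), (5, 3, 0), (5, 6, 2), (7, 1, 0)]


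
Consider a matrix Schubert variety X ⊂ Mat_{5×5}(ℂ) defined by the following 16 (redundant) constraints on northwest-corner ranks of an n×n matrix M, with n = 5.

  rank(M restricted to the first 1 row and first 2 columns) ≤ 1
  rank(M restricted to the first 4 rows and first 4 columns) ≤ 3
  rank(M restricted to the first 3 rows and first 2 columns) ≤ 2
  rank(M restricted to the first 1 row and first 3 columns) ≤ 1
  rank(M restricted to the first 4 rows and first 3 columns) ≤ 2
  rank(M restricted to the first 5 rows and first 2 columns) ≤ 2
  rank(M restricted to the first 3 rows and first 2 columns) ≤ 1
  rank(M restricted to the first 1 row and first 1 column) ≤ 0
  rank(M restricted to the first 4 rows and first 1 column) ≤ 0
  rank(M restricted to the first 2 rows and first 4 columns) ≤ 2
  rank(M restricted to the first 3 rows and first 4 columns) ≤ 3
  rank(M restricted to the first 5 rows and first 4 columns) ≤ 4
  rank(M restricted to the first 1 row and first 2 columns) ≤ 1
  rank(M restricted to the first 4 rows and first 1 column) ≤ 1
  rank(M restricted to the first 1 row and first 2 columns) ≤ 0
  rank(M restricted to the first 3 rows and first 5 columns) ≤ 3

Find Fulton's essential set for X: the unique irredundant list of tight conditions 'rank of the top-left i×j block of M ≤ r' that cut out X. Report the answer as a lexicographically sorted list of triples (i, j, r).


Propagating the 16 rank bounds to every northwest block:

  0 | 0 | 1 | 1 | 1
  0 | 1 | 2 | 2 | 2
  0 | 1 | 2 | 3 | 3
  0 | 1 | 2 | 3 | 4
  1 | 2 | 3 | 4 | 5

giving w = (3, 2, 4, 5, 1) via Δ²R.

2 SE-corners of the 5-cell Rothe diagram give Ess(w):

[(1, 2, 0), (4, 1, 0)]


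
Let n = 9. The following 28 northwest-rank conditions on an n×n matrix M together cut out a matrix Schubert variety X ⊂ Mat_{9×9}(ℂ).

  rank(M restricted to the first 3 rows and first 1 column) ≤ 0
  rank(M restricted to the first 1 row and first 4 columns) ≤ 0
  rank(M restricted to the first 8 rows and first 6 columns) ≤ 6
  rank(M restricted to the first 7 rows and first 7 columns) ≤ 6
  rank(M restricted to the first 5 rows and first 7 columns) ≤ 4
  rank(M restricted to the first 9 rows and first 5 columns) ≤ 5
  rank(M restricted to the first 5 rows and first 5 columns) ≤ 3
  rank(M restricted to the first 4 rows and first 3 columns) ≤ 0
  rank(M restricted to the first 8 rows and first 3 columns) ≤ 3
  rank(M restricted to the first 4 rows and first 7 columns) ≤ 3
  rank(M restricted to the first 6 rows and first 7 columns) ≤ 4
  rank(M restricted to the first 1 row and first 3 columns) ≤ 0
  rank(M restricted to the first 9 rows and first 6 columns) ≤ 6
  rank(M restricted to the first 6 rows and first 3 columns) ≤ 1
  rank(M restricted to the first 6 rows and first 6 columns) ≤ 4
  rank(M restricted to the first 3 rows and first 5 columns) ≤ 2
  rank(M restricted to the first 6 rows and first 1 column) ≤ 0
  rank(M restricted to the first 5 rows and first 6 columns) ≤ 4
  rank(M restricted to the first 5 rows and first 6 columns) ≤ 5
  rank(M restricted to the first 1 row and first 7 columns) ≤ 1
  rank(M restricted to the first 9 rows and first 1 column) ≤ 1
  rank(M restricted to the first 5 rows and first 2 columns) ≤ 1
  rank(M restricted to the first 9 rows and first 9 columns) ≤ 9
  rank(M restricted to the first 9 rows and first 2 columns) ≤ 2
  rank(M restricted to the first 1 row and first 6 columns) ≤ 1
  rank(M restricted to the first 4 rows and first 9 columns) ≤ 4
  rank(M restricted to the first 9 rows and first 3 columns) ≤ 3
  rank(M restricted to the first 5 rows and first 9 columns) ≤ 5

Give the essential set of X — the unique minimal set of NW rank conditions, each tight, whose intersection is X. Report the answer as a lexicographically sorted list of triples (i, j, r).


The tightest implied rank at each (i,j), from the 28 conditions:

  R[1]: 0 | 0 | 0 | 0 | 1 | 1 | 1 | 1 | 1
  R[2]: 0 | 0 | 0 | 1 | 2 | 2 | 2 | 2 | 2
  R[3]: 0 | 0 | 0 | 1 | 2 | 3 | 3 | 3 | 3
  R[4]: 0 | 0 | 0 | 1 | 2 | 3 | 3 | 4 | 4
  R[5]: 0 | 1 | 1 | 2 | 3 | 4 | 4 | 5 | 5
  R[6]: 0 | 1 | 1 | 2 | 3 | 4 | 4 | 5 | 6
  R[7]: 1 | 2 | 2 | 3 | 4 | 5 | 5 | 6 | 7
  R[8]: 1 | 2 | 3 | 4 | 5 | 6 | 6 | 7 | 8
  R[9]: 1 | 2 | 3 | 4 | 5 | 6 | 7 | 8 | 9

second differences of R give the permutation w = (5, 4, 6, 8, 2, 9, 1, 3, 7).

Fulton essential set (6 of the 18 Rothe cells):

[(1, 4, 0), (4, 3, 0), (4, 7, 3), (6, 1, 0), (6, 3, 1), (6, 7, 4)]


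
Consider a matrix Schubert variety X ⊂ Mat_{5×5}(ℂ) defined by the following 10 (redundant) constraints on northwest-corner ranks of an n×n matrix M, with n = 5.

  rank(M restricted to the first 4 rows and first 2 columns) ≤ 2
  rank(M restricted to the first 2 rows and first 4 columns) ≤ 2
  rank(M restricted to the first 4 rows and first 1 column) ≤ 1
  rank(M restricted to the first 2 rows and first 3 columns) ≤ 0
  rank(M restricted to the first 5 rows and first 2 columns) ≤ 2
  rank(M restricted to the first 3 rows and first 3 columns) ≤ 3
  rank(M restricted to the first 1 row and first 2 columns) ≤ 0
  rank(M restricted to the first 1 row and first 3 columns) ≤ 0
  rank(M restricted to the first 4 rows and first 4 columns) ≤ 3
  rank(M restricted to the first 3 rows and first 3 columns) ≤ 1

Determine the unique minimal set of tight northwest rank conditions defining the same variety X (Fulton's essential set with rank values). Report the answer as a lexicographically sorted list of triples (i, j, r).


Recovering R(i,j) via the rank-extension bound from the 10 conditions:

  row 1: 0  0  0  1  1
  row 2: 0  0  0  1  2
  row 3: 1  1  1  2  3
  row 4: 1  2  2  3  4
  row 5: 1  2  3  4  5

the unique w with this rank table is (4, 5, 1, 2, 3).

Rothe diagram D(w) (6 cells), 1 SE-corner (essential condition):

[(2, 3, 0)]


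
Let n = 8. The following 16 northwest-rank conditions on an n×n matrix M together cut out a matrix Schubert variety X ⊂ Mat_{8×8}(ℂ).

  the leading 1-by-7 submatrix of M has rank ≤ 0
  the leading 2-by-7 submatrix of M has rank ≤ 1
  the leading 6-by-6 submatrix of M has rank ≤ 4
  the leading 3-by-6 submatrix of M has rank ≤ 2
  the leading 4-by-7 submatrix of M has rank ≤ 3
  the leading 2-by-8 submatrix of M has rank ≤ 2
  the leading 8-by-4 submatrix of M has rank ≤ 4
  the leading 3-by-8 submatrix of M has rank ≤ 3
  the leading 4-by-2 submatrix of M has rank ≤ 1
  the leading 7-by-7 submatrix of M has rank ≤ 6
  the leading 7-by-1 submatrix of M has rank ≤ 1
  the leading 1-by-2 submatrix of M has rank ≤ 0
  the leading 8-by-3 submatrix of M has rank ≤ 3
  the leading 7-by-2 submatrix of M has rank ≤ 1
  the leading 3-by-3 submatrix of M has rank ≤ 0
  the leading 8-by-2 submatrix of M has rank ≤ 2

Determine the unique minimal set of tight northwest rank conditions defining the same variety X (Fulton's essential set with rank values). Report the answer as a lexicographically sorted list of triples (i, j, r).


Recovering R(i,j) via the rank-extension bound from the 16 conditions:

  row 1: 0 0 0 0 0 0 0 1
  row 2: 0 0 0 1 1 1 1 2
  row 3: 0 0 0 1 2 2 2 3
  row 4: 1 1 1 2 3 3 3 4
  row 5: 1 1 2 3 4 4 4 5
  row 6: 1 1 2 3 4 4 5 6
  row 7: 1 1 2 3 4 5 6 7
  row 8: 1 2 3 4 5 6 7 8

hence w(1..8) = (8, 4, 5, 1, 3, 7, 6, 2).

D(w) has 17 cells with 4 SE-corners; essential set:

[(1, 7, 0), (3, 3, 0), (6, 6, 4), (7, 2, 1)]


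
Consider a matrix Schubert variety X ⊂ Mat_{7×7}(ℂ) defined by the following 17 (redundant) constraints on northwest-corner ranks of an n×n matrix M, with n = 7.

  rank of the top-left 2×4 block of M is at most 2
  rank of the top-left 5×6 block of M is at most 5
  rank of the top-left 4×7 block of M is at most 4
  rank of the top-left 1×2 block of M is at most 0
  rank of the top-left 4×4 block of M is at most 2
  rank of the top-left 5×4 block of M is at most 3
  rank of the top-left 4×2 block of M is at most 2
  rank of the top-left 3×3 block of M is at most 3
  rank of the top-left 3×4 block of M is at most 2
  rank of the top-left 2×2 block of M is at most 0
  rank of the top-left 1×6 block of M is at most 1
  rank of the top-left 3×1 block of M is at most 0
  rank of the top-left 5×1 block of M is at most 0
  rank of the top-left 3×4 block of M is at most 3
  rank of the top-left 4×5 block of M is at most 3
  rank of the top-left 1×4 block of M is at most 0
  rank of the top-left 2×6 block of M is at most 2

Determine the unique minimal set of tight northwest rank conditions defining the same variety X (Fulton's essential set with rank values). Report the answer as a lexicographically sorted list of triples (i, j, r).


The tightest implied rank at each (i,j), from the 17 conditions:

  R[1]: 0 0 0 0 1 1 1
  R[2]: 0 0 1 1 2 2 2
  R[3]: 0 1 2 2 3 3 3
  R[4]: 0 1 2 2 3 4 4
  R[5]: 0 1 2 3 4 5 5
  R[6]: 1 2 3 4 5 6 6
  R[7]: 1 2 3 4 5 6 7

second differences of R give the permutation w = (5, 3, 2, 6, 4, 1, 7).

D(w) has 10 cells with 4 SE-corners; essential set:

[(1, 4, 0), (2, 2, 0), (4, 4, 2), (5, 1, 0)]


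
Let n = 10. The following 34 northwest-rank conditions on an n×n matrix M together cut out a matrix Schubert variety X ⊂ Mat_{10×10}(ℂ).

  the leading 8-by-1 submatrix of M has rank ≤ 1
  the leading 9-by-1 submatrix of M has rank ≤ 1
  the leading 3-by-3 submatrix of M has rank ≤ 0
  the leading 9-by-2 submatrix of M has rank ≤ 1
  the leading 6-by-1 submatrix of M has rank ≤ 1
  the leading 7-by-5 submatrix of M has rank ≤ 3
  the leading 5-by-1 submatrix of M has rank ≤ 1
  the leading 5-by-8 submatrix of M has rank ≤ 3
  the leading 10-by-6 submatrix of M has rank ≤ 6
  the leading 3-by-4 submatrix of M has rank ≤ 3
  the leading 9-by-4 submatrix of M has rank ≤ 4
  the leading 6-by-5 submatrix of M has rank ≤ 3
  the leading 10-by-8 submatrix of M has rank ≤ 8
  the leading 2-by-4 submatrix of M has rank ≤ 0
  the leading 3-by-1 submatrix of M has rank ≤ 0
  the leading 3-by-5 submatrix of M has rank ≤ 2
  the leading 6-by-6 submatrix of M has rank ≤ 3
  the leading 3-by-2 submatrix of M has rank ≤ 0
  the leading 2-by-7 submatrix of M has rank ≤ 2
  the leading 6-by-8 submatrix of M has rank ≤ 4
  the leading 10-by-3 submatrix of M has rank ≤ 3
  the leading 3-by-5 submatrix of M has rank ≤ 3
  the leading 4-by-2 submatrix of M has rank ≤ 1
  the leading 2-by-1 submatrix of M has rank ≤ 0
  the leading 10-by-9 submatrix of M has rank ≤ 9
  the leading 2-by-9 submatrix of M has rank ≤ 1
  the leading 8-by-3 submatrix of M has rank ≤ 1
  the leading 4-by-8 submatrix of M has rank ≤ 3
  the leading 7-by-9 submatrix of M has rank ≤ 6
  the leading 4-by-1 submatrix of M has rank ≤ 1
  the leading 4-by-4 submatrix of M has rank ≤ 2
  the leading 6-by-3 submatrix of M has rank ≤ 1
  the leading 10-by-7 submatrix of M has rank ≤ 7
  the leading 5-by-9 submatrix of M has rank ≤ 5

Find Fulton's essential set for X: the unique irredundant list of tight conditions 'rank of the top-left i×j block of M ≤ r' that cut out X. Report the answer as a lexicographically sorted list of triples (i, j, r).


Rank table r_w(10×10) implied by the 34 constraints:

  row 1: 0 | 0 | 0 | 0 | 1 | 1 | 1 | 1 | 1 | 1
  row 2: 0 | 0 | 0 | 0 | 1 | 1 | 1 | 1 | 1 | 2
  row 3: 0 | 0 | 0 | 1 | 2 | 2 | 2 | 2 | 2 | 3
  row 4: 1 | 1 | 1 | 2 | 3 | 3 | 3 | 3 | 3 | 4
  row 5: 1 | 1 | 1 | 2 | 3 | 3 | 3 | 3 | 4 | 5
  row 6: 1 | 1 | 1 | 2 | 3 | 3 | 4 | 4 | 5 | 6
  row 7: 1 | 1 | 1 | 2 | 3 | 4 | 5 | 5 | 6 | 7
  row 8: 1 | 1 | 1 | 2 | 3 | 4 | 5 | 6 | 7 | 8
  row 9: 1 | 1 | 2 | 3 | 4 | 5 | 6 | 7 | 8 | 9
  row 10: 1 | 2 | 3 | 4 | 5 | 6 | 7 | 8 | 9 | 10

so w = (5, 10, 4, 1, 9, 7, 6, 8, 3, 2).

D(w) has 28 cells with 7 SE-corners; essential set:

[(2, 4, 0), (2, 9, 1), (3, 3, 0), (5, 8, 3), (6, 6, 3), (8, 3, 1), (9, 2, 1)]


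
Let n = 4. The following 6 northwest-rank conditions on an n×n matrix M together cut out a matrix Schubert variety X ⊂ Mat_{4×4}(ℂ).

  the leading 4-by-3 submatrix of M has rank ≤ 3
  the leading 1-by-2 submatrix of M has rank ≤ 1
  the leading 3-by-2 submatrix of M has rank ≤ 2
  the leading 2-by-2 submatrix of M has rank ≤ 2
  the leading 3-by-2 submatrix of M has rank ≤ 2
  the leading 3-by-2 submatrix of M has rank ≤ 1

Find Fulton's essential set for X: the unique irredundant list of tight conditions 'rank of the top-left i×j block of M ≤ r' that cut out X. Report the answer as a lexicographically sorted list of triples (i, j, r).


Recovering R(i,j) via the rank-extension bound from the 6 conditions:

  1, 1, 1, 1
  1, 1, 2, 2
  1, 1, 2, 3
  1, 2, 3, 4

so w = (1, 3, 4, 2).

1 SE-corner of the 2-cell Rothe diagram gives Ess(w):

[(3, 2, 1)]


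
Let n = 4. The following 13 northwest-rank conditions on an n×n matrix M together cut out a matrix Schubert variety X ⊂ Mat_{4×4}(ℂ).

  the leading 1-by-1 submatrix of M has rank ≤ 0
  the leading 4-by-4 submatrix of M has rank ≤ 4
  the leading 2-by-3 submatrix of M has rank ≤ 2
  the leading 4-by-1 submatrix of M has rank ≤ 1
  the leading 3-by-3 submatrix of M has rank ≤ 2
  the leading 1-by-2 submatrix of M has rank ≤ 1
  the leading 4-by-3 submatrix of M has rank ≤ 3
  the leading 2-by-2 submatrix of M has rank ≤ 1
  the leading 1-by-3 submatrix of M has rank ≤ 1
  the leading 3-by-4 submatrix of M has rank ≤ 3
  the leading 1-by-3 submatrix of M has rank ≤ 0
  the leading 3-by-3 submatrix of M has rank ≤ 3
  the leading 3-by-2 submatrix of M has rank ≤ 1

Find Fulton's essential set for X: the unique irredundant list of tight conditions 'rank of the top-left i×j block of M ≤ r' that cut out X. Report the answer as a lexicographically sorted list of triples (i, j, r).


Recovering R(i,j) via the rank-extension bound from the 13 conditions:

  R[1]: 0  0  0  1
  R[2]: 1  1  1  2
  R[3]: 1  1  2  3
  R[4]: 1  2  3  4

so w = (4, 1, 3, 2).

ℓ(w)=4; the 2 essential cells (i,j,r):

[(1, 3, 0), (3, 2, 1)]


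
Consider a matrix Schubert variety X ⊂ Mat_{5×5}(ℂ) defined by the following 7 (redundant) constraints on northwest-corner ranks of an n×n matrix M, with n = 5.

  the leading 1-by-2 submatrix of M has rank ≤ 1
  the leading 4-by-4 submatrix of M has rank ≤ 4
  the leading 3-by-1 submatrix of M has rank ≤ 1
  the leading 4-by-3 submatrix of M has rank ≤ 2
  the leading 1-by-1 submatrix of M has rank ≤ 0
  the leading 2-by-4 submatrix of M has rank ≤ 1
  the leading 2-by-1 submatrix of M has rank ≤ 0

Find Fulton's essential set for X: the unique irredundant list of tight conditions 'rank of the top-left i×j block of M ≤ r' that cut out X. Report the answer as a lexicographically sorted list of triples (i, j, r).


Recovering R(i,j) via the rank-extension bound from the 7 conditions:

  i=1: 0, 1, 1, 1, 1
  i=2: 0, 1, 1, 1, 2
  i=3: 1, 2, 2, 2, 3
  i=4: 1, 2, 2, 3, 4
  i=5: 1, 2, 3, 4, 5

hence w(1..5) = (2, 5, 1, 4, 3).

D(w) has 5 cells with 3 SE-corners; essential set:

[(2, 1, 0), (2, 4, 1), (4, 3, 2)]


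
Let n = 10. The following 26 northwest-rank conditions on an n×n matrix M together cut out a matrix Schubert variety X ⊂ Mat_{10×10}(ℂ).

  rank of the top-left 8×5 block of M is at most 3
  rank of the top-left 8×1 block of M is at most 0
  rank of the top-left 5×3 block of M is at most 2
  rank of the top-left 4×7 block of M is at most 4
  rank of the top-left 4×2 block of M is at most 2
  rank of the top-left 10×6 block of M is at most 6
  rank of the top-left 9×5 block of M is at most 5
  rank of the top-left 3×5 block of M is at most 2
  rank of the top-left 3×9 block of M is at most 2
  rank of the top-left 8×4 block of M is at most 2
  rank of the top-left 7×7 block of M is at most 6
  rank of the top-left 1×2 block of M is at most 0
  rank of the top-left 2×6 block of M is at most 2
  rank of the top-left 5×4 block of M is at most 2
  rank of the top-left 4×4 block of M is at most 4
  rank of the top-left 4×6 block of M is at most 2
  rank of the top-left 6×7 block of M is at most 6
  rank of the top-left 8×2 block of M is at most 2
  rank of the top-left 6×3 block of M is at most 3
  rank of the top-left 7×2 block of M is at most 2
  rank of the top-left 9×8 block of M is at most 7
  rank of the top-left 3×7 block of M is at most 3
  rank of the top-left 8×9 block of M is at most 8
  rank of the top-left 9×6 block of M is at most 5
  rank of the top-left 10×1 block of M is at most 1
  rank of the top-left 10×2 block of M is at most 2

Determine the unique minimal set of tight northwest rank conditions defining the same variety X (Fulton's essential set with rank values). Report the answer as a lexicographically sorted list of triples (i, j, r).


Recovering R(i,j) via the rank-extension bound from the 26 conditions:

  R[1]: 0, 0, 1, 1, 1, 1, 1, 1, 1, 1
  R[2]: 0, 1, 2, 2, 2, 2, 2, 2, 2, 2
  R[3]: 0, 1, 2, 2, 2, 2, 2, 2, 2, 3
  R[4]: 0, 1, 2, 2, 2, 2, 3, 3, 3, 4
  R[5]: 0, 1, 2, 2, 3, 3, 4, 4, 4, 5
  R[6]: 0, 1, 2, 2, 3, 4, 5, 5, 5, 6
  R[7]: 0, 1, 2, 2, 3, 4, 5, 6, 6, 7
  R[8]: 0, 1, 2, 2, 3, 4, 5, 6, 7, 8
  R[9]: 1, 2, 3, 3, 4, 5, 6, 7, 8, 9
  R[10]: 1, 2, 3, 4, 5, 6, 7, 8, 9, 10

second differences of R give the permutation w = (3, 2, 10, 7, 5, 6, 8, 9, 1, 4).

ℓ(w)=22; the 5 essential cells (i,j,r):

[(1, 2, 0), (3, 9, 2), (4, 6, 2), (8, 1, 0), (8, 4, 2)]


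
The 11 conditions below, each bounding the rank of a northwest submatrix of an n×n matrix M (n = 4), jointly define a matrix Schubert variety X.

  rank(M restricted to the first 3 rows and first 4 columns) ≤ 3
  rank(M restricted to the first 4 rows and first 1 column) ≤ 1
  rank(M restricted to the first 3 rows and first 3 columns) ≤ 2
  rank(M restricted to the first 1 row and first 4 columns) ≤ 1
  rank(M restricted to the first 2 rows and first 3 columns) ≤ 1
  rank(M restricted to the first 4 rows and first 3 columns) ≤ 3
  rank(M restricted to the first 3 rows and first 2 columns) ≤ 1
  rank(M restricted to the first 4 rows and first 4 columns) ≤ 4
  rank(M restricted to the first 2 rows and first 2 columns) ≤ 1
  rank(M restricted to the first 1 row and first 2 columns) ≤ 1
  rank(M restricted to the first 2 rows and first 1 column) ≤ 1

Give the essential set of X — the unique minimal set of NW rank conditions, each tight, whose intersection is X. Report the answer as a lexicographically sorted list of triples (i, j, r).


Propagating the 11 rank bounds to every northwest block:

  R[1]: 1 | 1 | 1 | 1
  R[2]: 1 | 1 | 1 | 2
  R[3]: 1 | 1 | 2 | 3
  R[4]: 1 | 2 | 3 | 4

hence w(1..4) = (1, 4, 3, 2).

Rothe diagram D(w) (3 cells), 2 SE-corners (essential conditions):

[(2, 3, 1), (3, 2, 1)]


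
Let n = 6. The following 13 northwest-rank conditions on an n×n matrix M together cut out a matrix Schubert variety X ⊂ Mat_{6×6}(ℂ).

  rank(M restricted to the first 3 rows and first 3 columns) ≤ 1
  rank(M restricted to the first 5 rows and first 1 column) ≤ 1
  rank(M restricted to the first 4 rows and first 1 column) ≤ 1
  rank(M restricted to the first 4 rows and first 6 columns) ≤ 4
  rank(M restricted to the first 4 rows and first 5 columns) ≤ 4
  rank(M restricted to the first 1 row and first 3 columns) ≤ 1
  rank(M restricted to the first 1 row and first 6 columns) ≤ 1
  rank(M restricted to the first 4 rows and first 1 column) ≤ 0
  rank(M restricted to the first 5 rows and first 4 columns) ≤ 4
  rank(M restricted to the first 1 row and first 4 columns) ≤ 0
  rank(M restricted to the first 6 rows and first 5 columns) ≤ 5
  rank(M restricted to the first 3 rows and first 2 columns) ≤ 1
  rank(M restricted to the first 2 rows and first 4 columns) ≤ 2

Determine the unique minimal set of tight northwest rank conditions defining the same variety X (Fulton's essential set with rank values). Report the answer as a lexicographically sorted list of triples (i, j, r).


Recovering R(i,j) via the rank-extension bound from the 13 conditions:

  0, 0, 0, 0, 1, 1
  0, 1, 1, 1, 2, 2
  0, 1, 1, 2, 3, 3
  0, 1, 2, 3, 4, 4
  1, 2, 3, 4, 5, 5
  1, 2, 3, 4, 5, 6

reading off 1-entries of Δ²R: w = (5, 2, 4, 3, 1, 6).

3 SE-corners of the 8-cell Rothe diagram give Ess(w):

[(1, 4, 0), (3, 3, 1), (4, 1, 0)]


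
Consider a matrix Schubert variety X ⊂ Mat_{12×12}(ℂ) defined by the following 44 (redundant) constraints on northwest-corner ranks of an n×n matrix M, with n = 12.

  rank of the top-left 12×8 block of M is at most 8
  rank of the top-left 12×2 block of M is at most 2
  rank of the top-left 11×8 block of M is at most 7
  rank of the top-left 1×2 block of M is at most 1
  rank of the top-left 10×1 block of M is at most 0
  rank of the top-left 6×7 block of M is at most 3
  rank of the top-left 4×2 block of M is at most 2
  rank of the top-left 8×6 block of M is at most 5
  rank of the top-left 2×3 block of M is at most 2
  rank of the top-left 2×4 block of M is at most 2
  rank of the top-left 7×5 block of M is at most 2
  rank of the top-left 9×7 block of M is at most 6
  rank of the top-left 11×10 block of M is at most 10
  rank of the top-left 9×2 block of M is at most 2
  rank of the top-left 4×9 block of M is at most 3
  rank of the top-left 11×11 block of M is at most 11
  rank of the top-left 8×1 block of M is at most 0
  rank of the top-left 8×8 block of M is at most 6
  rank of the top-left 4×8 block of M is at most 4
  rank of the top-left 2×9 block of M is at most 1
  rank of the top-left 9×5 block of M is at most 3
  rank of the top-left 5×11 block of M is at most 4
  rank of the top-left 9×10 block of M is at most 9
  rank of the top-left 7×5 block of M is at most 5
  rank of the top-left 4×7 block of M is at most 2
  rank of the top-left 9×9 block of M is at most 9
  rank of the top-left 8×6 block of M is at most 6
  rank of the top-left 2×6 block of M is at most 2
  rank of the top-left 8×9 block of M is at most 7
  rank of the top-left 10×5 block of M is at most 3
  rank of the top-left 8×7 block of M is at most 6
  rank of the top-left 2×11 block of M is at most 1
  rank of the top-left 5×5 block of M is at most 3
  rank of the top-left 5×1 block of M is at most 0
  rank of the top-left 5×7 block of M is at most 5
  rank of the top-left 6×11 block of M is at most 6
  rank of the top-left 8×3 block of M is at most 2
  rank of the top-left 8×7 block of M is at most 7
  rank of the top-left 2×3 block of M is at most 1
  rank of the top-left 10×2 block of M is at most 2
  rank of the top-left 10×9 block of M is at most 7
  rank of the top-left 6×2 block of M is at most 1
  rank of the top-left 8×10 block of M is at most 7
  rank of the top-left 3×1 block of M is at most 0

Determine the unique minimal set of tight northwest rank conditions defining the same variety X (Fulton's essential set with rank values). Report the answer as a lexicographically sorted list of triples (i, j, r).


Rank table r_w(12×12) implied by the 44 constraints:

  row 1: 0, 1, 1, 1, 1, 1, 1, 1, 1, 1, 1, 1
  row 2: 0, 1, 1, 1, 1, 1, 1, 1, 1, 1, 1, 2
  row 3: 0, 1, 2, 2, 2, 2, 2, 2, 2, 2, 2, 3
  row 4: 0, 1, 2, 2, 2, 2, 2, 3, 3, 3, 3, 4
  row 5: 0, 1, 2, 2, 2, 3, 3, 4, 4, 4, 4, 5
  row 6: 0, 1, 2, 2, 2, 3, 3, 4, 5, 5, 5, 6
  row 7: 0, 1, 2, 2, 2, 3, 4, 5, 6, 6, 6, 7
  row 8: 0, 1, 2, 3, 3, 4, 5, 6, 7, 7, 7, 8
  row 9: 0, 1, 2, 3, 3, 4, 5, 6, 7, 8, 8, 9
  row 10: 0, 1, 2, 3, 3, 4, 5, 6, 7, 8, 9, 10
  row 11: 1, 2, 3, 4, 4, 5, 6, 7, 8, 9, 10, 11
  row 12: 1, 2, 3, 4, 5, 6, 7, 8, 9, 10, 11, 12

hence w(1..12) = (2, 12, 3, 8, 6, 9, 7, 4, 10, 11, 1, 5).

ℓ(w)=32; the 6 essential cells (i,j,r):

[(2, 11, 1), (4, 7, 2), (6, 7, 3), (7, 5, 2), (10, 1, 0), (10, 5, 3)]


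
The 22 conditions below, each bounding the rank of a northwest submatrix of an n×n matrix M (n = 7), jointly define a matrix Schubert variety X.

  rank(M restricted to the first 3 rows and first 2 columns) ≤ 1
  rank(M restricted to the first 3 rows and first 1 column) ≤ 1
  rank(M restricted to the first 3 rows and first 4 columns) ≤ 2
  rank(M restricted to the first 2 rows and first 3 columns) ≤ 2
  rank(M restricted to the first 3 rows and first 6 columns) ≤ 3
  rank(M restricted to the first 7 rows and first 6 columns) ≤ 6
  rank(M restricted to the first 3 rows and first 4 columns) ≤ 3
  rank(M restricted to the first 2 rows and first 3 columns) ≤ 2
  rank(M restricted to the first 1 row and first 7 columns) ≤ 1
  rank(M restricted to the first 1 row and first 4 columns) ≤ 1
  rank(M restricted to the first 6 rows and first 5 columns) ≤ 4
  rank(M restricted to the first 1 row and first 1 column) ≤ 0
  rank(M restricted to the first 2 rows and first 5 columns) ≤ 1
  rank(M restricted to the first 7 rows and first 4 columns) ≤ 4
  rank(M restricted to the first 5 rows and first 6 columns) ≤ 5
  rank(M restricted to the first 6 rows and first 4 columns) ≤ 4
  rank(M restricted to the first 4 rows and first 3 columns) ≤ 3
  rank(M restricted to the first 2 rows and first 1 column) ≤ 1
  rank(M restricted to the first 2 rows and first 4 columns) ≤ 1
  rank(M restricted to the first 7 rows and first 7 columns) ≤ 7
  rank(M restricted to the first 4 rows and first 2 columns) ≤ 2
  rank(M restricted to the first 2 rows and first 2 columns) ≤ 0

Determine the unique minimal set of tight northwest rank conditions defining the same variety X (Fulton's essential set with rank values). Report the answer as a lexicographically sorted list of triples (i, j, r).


Rank table r_w(7×7) implied by the 22 constraints:

  R[1]: 0  0  1  1  1  1  1
  R[2]: 0  0  1  1  1  2  2
  R[3]: 1  1  2  2  2  3  3
  R[4]: 1  2  3  3  3  4  4
  R[5]: 1  2  3  4  4  5  5
  R[6]: 1  2  3  4  4  5  6
  R[7]: 1  2  3  4  5  6  7

the unique w with this rank table is (3, 6, 1, 2, 4, 7, 5).

D(w) has 7 cells with 3 SE-corners; essential set:

[(2, 2, 0), (2, 5, 1), (6, 5, 4)]


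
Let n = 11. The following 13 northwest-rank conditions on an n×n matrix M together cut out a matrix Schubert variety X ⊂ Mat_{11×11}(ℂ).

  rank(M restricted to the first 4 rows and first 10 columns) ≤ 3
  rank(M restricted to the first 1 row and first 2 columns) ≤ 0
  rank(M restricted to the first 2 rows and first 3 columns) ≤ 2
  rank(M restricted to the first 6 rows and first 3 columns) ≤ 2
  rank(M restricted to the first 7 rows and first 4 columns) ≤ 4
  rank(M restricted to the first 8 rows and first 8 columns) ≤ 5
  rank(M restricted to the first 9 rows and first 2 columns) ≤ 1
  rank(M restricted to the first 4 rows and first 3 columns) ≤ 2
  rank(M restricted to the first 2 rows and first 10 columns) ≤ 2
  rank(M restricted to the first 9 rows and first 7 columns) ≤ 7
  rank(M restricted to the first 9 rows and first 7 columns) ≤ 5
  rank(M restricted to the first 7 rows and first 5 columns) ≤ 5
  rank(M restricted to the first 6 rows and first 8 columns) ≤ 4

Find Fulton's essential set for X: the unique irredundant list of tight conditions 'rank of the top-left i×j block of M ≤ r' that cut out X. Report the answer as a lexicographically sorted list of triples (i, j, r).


Recovering R(i,j) via the rank-extension bound from the 13 conditions:

  0, 0, 1, 1, 1, 1, 1, 1, 1, 1, 1
  1, 1, 2, 2, 2, 2, 2, 2, 2, 2, 2
  1, 1, 2, 3, 3, 3, 3, 3, 3, 3, 3
  1, 1, 2, 3, 3, 3, 3, 3, 3, 3, 4
  1, 1, 2, 3, 4, 4, 4, 4, 4, 4, 5
  1, 1, 2, 3, 4, 4, 4, 4, 5, 5, 6
  1, 1, 2, 3, 4, 5, 5, 5, 6, 6, 7
  1, 1, 2, 3, 4, 5, 5, 5, 6, 7, 8
  1, 1, 2, 3, 4, 5, 5, 6, 7, 8, 9
  1, 2, 3, 4, 5, 6, 6, 7, 8, 9, 10
  1, 2, 3, 4, 5, 6, 7, 8, 9, 10, 11

second differences of R give the permutation w = (3, 1, 4, 11, 5, 9, 6, 10, 8, 2, 7).

Rothe diagram D(w) (21 cells), 6 SE-corners (essential conditions):

[(1, 2, 0), (4, 10, 3), (6, 8, 4), (8, 8, 5), (9, 2, 1), (9, 7, 5)]


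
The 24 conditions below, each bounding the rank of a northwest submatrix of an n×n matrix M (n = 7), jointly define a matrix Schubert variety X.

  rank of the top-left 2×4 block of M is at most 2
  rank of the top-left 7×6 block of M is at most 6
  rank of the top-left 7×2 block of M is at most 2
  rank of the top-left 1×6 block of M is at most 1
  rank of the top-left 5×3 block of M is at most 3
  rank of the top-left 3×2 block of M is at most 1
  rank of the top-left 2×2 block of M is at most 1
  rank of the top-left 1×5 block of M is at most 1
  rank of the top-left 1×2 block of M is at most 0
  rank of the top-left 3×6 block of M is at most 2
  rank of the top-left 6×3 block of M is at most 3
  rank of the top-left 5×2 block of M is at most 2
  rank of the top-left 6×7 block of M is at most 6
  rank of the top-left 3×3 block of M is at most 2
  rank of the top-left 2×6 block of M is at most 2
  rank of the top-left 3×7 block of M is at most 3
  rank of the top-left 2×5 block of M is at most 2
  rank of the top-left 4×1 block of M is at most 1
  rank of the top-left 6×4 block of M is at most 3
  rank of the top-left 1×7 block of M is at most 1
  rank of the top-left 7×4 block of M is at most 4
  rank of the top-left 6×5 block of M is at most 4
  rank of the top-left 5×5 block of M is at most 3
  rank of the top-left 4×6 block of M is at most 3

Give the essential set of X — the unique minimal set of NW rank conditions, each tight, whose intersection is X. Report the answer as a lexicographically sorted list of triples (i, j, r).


The tightest implied rank at each (i,j), from the 24 conditions:

  R[1]: 0  0  1  1  1  1  1
  R[2]: 1  1  2  2  2  2  2
  R[3]: 1  1  2  2  2  2  3
  R[4]: 1  2  3  3  3  3  4
  R[5]: 1  2  3  3  3  4  5
  R[6]: 1  2  3  3  4  5  6
  R[7]: 1  2  3  4  5  6  7

reading off 1-entries of Δ²R: w = (3, 1, 7, 2, 6, 5, 4).

Rothe diagram D(w) (9 cells), 5 SE-corners (essential conditions):

[(1, 2, 0), (3, 2, 1), (3, 6, 2), (5, 5, 3), (6, 4, 3)]


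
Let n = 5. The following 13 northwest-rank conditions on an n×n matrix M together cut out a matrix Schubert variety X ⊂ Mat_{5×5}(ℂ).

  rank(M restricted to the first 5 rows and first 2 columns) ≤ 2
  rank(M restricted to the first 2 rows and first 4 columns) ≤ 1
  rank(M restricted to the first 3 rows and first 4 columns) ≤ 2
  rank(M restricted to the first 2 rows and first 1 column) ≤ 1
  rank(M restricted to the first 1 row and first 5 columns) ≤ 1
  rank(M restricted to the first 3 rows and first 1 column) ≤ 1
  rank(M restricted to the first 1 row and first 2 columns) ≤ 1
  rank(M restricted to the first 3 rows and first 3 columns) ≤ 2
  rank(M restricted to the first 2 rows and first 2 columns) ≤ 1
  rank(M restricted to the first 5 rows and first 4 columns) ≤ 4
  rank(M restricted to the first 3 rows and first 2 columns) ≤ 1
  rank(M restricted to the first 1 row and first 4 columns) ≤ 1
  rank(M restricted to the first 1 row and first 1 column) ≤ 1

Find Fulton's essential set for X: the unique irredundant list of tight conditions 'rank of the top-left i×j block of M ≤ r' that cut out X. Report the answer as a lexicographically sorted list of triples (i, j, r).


Propagating the 13 rank bounds to every northwest block:

  i=1: 1, 1, 1, 1, 1
  i=2: 1, 1, 1, 1, 2
  i=3: 1, 1, 2, 2, 3
  i=4: 1, 2, 3, 3, 4
  i=5: 1, 2, 3, 4, 5

so w = (1, 5, 3, 2, 4).

Fulton essential set (2 of the 4 Rothe cells):

[(2, 4, 1), (3, 2, 1)]


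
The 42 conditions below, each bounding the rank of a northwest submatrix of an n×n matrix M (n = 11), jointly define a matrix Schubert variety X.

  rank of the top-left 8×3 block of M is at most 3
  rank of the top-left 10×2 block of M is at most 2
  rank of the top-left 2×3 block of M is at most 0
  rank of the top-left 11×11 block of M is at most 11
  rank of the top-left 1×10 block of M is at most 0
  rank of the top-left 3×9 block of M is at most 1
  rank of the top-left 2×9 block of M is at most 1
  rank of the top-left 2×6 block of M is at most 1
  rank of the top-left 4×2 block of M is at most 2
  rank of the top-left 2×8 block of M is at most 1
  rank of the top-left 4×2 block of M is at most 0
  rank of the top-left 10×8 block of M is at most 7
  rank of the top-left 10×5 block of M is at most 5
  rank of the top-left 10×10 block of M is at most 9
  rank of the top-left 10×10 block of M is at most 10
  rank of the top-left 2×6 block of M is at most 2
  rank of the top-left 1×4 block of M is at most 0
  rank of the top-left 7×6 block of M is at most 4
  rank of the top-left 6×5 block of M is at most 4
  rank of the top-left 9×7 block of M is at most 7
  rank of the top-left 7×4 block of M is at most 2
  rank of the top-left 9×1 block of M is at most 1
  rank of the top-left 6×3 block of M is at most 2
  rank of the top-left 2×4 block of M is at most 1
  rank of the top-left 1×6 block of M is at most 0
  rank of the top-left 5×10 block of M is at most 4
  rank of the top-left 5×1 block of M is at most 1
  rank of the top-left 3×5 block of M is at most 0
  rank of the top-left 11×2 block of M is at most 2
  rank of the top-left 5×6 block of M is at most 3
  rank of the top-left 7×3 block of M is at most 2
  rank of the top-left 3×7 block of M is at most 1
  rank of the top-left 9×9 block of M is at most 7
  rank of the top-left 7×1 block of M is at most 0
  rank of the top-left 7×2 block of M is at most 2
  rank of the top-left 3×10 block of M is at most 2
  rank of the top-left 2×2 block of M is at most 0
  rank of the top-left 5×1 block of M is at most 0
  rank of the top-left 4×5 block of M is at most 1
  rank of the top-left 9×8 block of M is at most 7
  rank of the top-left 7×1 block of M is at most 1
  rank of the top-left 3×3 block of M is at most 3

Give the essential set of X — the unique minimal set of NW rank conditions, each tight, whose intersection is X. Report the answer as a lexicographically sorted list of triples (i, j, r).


The tightest implied rank at each (i,j), from the 42 conditions:

  row 1: 0  0  0  0  0  0  0  0  0  0  1
  row 2: 0  0  0  0  0  1  1  1  1  1  2
  row 3: 0  0  0  0  0  1  1  1  1  2  3
  row 4: 0  0  1  1  1  2  2  2  2  3  4
  row 5: 0  1  2  2  2  3  3  3  3  4  5
  row 6: 0  1  2  2  3  4  4  4  4  5  6
  row 7: 0  1  2  2  3  4  5  5  5  6  7
  row 8: 1  2  3  3  4  5  6  6  6  7  8
  row 9: 1  2  3  4  5  6  7  7  7  8  9
  row 10: 1  2  3  4  5  6  7  7  8  9  10
  row 11: 1  2  3  4  5  6  7  8  9  10  11

second differences of R give the permutation w = (11, 6, 10, 3, 2, 5, 7, 1, 4, 9, 8).

ℓ(w)=31; the 7 essential cells (i,j,r):

[(1, 10, 0), (3, 5, 0), (3, 9, 1), (4, 2, 0), (7, 1, 0), (7, 4, 2), (10, 8, 7)]


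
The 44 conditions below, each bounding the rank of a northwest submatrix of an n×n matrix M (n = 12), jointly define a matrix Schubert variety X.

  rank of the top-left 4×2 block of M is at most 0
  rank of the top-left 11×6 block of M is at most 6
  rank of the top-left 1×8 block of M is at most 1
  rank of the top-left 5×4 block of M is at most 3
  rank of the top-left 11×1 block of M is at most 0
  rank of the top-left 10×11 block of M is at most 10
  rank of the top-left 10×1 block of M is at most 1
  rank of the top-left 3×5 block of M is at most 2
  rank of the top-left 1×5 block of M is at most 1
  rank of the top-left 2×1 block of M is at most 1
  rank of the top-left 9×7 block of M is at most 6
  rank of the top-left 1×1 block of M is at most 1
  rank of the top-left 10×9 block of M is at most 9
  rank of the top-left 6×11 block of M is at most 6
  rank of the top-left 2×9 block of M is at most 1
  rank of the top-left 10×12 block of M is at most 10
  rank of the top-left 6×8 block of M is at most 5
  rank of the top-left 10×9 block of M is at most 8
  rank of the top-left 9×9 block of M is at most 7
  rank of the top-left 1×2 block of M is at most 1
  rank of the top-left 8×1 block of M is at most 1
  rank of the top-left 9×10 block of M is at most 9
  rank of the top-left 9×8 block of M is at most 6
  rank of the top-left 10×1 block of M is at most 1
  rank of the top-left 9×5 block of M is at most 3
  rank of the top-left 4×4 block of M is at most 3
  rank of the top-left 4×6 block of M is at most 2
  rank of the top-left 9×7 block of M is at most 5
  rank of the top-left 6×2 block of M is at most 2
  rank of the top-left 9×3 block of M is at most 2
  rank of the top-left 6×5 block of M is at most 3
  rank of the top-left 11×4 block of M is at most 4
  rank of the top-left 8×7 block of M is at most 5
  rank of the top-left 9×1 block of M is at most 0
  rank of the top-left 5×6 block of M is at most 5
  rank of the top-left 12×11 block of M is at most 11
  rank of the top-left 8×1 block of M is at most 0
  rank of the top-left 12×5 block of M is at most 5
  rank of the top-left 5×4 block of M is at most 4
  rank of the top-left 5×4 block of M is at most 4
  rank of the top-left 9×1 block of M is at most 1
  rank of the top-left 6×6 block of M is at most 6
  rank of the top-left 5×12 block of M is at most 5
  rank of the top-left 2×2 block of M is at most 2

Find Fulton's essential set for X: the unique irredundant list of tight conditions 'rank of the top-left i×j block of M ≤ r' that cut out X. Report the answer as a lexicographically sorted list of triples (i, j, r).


Rank table r_w(12×12) implied by the 44 constraints:

  i=1: 0  0  1  1  1  1  1  1  1  1  1  1
  i=2: 0  0  1  1  1  1  1  1  1  2  2  2
  i=3: 0  0  1  2  2  2  2  2  2  3  3  3
  i=4: 0  0  1  2  2  2  3  3  3  4  4  4
  i=5: 0  1  2  3  3  3  4  4  4  5  5  5
  i=6: 0  1  2  3  3  4  5  5  5  6  6  6
  i=7: 0  1  2  3  3  4  5  6  6  7  7  7
  i=8: 0  1  2  3  3  4  5  6  7  8  8  8
  i=9: 0  1  2  3  3  4  5  6  7  8  9  9
  i=10: 0  1  2  3  4  5  6  7  8  9  10  10
  i=11: 0  1  2  3  4  5  6  7  8  9  10  11
  i=12: 1  2  3  4  5  6  7  8  9  10  11  12

the unique w with this rank table is (3, 10, 4, 7, 2, 6, 8, 9, 11, 5, 12, 1).

Fulton essential set (5 of the 27 Rothe cells):

[(2, 9, 1), (4, 2, 0), (4, 6, 2), (9, 5, 3), (11, 1, 0)]
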